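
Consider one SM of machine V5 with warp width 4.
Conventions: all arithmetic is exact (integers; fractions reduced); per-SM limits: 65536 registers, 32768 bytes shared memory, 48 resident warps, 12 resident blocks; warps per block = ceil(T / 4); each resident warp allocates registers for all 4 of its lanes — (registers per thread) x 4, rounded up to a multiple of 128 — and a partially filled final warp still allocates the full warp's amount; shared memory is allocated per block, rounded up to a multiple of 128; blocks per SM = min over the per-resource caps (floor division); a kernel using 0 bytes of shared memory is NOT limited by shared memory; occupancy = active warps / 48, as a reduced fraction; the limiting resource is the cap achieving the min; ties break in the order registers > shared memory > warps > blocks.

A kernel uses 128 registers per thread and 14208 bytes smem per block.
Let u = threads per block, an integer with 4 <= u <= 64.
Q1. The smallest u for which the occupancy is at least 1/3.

Answer: u = 29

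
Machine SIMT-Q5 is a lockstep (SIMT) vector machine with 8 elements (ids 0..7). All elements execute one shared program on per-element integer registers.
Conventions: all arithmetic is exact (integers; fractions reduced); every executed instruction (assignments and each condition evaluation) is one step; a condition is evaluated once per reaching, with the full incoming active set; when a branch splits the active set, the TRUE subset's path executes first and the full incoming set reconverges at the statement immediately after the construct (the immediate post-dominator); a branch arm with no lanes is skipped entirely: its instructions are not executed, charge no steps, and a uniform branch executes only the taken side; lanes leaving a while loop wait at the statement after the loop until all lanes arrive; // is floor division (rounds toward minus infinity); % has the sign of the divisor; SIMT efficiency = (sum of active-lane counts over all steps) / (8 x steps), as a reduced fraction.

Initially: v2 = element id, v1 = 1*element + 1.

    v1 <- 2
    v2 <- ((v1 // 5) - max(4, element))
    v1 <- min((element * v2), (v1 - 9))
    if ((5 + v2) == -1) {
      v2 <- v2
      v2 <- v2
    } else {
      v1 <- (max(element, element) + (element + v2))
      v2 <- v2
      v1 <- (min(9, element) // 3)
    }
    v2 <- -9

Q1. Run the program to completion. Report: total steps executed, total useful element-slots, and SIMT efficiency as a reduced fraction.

Answer: 10 steps, 63 useful, 63/80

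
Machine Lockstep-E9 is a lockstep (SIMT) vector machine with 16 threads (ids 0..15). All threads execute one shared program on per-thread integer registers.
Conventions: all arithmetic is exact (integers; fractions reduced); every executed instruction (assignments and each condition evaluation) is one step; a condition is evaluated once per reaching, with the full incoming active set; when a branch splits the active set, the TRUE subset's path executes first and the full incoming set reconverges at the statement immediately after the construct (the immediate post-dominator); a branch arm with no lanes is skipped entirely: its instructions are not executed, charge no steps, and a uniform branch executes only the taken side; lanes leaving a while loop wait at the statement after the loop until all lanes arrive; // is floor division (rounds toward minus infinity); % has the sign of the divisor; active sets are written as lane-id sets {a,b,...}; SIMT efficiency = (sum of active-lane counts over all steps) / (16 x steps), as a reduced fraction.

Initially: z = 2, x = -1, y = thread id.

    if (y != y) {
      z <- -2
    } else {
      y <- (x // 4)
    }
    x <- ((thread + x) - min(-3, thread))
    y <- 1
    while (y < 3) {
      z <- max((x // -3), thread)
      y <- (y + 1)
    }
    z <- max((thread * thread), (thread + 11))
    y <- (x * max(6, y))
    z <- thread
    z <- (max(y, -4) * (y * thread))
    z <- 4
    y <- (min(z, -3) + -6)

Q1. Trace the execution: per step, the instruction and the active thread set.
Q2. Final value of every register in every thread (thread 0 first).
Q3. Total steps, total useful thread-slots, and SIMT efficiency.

step 0: eval (y != y)                {0,1,2,3,4,5,6,7,8,9,10,11,12,13,14,15}
step 1: y <- (x // 4)                {0,1,2,3,4,5,6,7,8,9,10,11,12,13,14,15}
step 2: x <- ((thread + x) - min(-3, thread)) {0,1,2,3,4,5,6,7,8,9,10,11,12,13,14,15}
step 3: y <- 1                       {0,1,2,3,4,5,6,7,8,9,10,11,12,13,14,15}
step 4: eval (y < 3)                 {0,1,2,3,4,5,6,7,8,9,10,11,12,13,14,15}
step 5: z <- max((x // -3), thread)  {0,1,2,3,4,5,6,7,8,9,10,11,12,13,14,15}
step 6: y <- (y + 1)                 {0,1,2,3,4,5,6,7,8,9,10,11,12,13,14,15}
step 7: eval (y < 3)                 {0,1,2,3,4,5,6,7,8,9,10,11,12,13,14,15}
step 8: z <- max((x // -3), thread)  {0,1,2,3,4,5,6,7,8,9,10,11,12,13,14,15}
step 9: y <- (y + 1)                 {0,1,2,3,4,5,6,7,8,9,10,11,12,13,14,15}
step 10: eval (y < 3)                 {0,1,2,3,4,5,6,7,8,9,10,11,12,13,14,15}
step 11: z <- max((thread * thread), (thread + 11)) {0,1,2,3,4,5,6,7,8,9,10,11,12,13,14,15}
step 12: y <- (x * max(6, y))         {0,1,2,3,4,5,6,7,8,9,10,11,12,13,14,15}
step 13: z <- thread                  {0,1,2,3,4,5,6,7,8,9,10,11,12,13,14,15}
step 14: z <- (max(y, -4) * (y * thread)) {0,1,2,3,4,5,6,7,8,9,10,11,12,13,14,15}
step 15: z <- 4                       {0,1,2,3,4,5,6,7,8,9,10,11,12,13,14,15}
step 16: y <- (min(z, -3) + -6)       {0,1,2,3,4,5,6,7,8,9,10,11,12,13,14,15}

Answer: 17 steps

z: 4,4,4,4,4,4,4,4,4,4,4,4,4,4,4,4
x: 2,3,4,5,6,7,8,9,10,11,12,13,14,15,16,17
y: -9,-9,-9,-9,-9,-9,-9,-9,-9,-9,-9,-9,-9,-9,-9,-9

steps = 17; useful = 272; efficiency = 272/272 = 1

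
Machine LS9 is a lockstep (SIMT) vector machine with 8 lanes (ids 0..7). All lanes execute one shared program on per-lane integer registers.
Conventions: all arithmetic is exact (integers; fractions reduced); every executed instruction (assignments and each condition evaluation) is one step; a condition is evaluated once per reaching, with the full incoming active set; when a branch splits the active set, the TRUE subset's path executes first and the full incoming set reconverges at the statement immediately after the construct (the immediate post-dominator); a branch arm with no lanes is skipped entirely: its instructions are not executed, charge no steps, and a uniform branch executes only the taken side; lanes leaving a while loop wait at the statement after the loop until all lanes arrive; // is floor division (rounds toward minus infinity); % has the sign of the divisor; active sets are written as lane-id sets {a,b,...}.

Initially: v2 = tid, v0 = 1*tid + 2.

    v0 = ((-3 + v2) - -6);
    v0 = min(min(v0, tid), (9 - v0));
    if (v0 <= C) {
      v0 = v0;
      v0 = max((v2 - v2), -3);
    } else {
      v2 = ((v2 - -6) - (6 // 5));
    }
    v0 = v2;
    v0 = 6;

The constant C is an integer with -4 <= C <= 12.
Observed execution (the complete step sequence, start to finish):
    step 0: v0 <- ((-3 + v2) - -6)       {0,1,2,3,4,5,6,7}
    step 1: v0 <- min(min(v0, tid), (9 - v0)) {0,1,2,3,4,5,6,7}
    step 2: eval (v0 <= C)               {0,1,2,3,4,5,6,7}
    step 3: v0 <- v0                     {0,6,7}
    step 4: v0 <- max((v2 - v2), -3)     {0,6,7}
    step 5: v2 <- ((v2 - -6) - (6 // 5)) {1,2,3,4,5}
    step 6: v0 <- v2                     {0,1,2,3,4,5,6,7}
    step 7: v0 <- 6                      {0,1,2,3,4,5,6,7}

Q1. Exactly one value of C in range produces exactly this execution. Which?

Answer: C = 0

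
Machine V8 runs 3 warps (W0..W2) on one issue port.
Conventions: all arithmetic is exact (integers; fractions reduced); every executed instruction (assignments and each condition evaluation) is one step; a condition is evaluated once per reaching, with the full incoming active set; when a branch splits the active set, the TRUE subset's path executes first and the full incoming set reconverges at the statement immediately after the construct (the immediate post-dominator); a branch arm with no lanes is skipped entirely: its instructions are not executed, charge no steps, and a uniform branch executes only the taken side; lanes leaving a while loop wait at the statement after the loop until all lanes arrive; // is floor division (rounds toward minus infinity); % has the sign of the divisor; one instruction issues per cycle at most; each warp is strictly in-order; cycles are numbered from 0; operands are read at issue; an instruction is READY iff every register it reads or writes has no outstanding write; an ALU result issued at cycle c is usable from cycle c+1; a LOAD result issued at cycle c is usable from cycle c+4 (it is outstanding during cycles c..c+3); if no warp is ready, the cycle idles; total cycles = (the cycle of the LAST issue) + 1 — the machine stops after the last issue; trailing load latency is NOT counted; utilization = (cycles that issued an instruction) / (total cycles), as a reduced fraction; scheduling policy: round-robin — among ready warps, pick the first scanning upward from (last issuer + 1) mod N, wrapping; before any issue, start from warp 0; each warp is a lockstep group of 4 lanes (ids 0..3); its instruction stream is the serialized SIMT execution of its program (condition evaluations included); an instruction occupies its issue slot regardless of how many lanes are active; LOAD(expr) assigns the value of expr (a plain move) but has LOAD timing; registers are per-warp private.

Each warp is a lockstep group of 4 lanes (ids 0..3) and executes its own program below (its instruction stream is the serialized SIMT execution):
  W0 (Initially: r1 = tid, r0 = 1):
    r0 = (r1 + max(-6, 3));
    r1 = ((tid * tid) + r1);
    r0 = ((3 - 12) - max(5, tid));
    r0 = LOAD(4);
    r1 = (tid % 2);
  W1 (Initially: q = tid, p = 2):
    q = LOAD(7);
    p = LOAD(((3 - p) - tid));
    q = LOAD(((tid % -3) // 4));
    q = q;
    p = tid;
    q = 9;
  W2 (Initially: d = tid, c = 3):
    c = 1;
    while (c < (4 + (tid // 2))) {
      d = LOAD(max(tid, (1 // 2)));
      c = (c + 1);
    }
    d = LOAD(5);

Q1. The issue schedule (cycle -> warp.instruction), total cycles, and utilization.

cycle 0: W0.I0
cycle 1: W1.I0
cycle 2: W2.I0
cycle 3: W0.I1
cycle 4: W1.I1
cycle 5: W2.I1
cycle 6: W0.I2
cycle 7: W1.I2
cycle 8: W2.I2
cycle 9: W0.I3
cycle 10: W2.I3
cycle 11: W0.I4
cycle 12: W1.I3
cycle 13: W2.I4
cycle 14: W1.I4
cycle 15: W2.I5
cycle 16: W1.I5
cycle 17: W2.I6
cycle 18: W2.I7
cycle 19: W2.I8
cycle 20: W2.I9
cycle 21: W2.I10
cycle 22: idle
cycle 23: W2.I11
cycle 24: W2.I12
cycle 25: W2.I13
cycle 26: idle
cycle 27: W2.I14

Answer: 28 cycles, utilization 13/14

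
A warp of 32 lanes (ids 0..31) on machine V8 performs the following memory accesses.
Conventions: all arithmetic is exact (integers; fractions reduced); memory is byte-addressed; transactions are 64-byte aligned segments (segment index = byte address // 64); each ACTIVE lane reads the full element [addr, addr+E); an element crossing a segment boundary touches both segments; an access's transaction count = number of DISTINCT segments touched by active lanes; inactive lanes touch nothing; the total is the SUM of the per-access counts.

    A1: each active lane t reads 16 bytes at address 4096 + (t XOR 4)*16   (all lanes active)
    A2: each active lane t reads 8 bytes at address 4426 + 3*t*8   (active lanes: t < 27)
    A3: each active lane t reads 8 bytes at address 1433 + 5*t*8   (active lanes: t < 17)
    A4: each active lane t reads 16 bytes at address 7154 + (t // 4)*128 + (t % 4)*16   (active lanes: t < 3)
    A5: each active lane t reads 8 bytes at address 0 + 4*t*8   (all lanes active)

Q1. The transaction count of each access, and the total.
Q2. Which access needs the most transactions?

A1: 8 transactions
A2: 11 transactions
A3: 11 transactions
A4: 2 transactions
A5: 16 transactions

Answer: 8,11,11,2,16; total 48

Answer: A5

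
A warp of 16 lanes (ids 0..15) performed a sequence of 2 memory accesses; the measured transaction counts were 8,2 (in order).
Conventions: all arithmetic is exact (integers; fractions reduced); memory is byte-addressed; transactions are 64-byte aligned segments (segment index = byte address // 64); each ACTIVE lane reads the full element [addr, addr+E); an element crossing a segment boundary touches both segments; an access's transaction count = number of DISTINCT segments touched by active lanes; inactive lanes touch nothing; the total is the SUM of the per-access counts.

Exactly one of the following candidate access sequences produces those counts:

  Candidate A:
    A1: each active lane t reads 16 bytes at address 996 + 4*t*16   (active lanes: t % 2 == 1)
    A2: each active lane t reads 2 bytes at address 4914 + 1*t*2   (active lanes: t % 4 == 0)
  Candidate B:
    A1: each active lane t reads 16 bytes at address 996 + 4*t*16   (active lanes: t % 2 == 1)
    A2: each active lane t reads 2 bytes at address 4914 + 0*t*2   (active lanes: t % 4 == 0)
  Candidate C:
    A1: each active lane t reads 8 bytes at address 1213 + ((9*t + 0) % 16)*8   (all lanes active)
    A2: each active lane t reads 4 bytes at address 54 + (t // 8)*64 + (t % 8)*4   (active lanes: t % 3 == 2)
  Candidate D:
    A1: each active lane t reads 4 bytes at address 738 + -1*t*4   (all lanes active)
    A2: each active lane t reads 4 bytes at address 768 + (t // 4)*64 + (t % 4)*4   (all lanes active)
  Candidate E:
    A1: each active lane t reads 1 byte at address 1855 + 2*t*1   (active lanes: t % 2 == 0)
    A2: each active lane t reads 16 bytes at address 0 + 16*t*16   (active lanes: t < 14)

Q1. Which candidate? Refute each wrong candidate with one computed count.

B: A2 gives 1 transaction, not 2
C: A1 gives 3 transactions, not 8
D: A1 gives 2 transactions, not 8
E: A1 gives 2 transactions, not 8
A: all counts match (8,2)

Answer: A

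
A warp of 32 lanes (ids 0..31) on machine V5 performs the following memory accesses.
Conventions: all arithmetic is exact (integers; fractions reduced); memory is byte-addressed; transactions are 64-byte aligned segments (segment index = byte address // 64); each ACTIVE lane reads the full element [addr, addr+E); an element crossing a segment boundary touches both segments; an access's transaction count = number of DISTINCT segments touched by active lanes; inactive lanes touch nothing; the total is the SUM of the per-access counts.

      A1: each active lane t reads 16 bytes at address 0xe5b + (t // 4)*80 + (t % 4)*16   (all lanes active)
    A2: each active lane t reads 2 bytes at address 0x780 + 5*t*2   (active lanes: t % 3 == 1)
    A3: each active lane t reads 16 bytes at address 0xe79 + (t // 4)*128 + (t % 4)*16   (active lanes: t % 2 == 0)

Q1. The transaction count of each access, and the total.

A1: 11 transactions
A2: 5 transactions
A3: 16 transactions

Answer: 11,5,16; total 32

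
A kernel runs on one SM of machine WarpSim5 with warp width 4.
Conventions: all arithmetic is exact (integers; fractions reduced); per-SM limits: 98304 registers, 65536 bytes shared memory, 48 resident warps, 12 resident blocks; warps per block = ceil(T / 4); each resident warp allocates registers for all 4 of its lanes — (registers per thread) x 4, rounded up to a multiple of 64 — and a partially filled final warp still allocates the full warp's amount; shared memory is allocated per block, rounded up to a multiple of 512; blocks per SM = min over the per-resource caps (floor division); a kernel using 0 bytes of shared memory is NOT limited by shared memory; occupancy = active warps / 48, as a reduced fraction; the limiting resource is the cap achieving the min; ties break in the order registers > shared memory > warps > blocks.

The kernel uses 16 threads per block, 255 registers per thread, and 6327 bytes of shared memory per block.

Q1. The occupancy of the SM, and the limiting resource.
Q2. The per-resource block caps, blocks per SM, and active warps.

Answer: occupancy 3/4, limited by shared memory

registers: 24 blocks
shared memory: 9 blocks
warps: 12 blocks
blocks: 12 blocks

Answer: 9 blocks, 36 active warps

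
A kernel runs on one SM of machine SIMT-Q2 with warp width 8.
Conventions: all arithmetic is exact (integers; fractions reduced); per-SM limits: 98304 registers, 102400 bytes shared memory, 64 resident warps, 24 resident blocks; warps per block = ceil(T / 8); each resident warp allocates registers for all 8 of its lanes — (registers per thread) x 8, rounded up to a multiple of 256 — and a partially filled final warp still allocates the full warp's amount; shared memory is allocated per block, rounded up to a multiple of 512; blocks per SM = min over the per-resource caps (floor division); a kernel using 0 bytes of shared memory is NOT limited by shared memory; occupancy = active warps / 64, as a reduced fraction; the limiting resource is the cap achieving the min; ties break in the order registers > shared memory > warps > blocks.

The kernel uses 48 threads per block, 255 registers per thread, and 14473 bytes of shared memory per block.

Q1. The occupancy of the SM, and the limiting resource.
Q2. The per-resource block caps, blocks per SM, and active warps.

Answer: occupancy 9/16, limited by shared memory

registers: 8 blocks
shared memory: 6 blocks
warps: 10 blocks
blocks: 24 blocks

Answer: 6 blocks, 36 active warps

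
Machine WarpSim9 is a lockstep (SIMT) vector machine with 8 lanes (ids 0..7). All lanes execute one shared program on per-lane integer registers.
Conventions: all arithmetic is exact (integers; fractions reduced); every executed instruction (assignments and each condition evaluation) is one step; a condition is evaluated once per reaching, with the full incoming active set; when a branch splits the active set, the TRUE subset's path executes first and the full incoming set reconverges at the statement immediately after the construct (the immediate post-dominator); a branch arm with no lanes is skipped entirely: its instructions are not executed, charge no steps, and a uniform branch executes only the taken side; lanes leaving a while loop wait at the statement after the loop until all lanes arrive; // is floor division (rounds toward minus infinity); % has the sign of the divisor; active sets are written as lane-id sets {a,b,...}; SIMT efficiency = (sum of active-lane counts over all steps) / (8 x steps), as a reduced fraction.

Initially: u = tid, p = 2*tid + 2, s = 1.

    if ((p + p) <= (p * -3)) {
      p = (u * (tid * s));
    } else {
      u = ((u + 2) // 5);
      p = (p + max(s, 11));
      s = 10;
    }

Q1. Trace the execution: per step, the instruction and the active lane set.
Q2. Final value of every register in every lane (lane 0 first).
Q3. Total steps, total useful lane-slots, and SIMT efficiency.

step 0: eval ((p + p) <= (p * -3))   {0,1,2,3,4,5,6,7}
step 1: u <- ((u + 2) // 5)          {0,1,2,3,4,5,6,7}
step 2: p <- (p + max(s, 11))        {0,1,2,3,4,5,6,7}
step 3: s <- 10                      {0,1,2,3,4,5,6,7}

Answer: 4 steps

u: 0,0,0,1,1,1,1,1
p: 13,15,17,19,21,23,25,27
s: 10,10,10,10,10,10,10,10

steps = 4; useful = 32; efficiency = 32/32 = 1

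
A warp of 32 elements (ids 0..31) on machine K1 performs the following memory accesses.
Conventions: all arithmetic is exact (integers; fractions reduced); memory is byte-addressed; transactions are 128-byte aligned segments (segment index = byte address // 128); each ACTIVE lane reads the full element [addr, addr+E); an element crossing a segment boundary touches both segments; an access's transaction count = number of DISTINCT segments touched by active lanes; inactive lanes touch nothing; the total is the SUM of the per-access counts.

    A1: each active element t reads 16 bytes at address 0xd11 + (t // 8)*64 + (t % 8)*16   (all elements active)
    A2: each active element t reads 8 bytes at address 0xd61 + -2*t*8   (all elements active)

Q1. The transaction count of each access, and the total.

A1: 3 transactions
A2: 5 transactions

Answer: 3,5; total 8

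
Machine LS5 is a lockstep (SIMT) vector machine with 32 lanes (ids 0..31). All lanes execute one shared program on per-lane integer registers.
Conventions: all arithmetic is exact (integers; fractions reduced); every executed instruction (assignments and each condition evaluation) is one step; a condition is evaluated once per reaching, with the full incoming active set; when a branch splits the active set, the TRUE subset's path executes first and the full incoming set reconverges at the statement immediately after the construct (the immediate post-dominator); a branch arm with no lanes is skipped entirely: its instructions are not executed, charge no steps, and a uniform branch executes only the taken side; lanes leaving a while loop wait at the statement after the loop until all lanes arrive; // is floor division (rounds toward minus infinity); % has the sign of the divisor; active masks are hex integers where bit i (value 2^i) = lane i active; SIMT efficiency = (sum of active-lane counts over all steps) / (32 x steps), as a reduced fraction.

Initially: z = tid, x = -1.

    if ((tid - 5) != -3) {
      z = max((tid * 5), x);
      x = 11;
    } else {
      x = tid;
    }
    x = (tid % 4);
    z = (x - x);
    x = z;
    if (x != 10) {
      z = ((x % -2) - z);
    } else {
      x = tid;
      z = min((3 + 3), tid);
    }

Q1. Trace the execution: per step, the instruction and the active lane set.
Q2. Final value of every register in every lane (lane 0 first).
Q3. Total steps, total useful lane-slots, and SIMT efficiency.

step 0: eval ((tid - 5) != -3)       0xffffffff
step 1: z <- max((tid * 5), x)       0xfffffffb
step 2: x <- 11                      0xfffffffb
step 3: x <- tid                     0x00000004
step 4: x <- (tid % 4)               0xffffffff
step 5: z <- (x - x)                 0xffffffff
step 6: x <- z                       0xffffffff
step 7: eval (x != 10)               0xffffffff
step 8: z <- ((x % -2) - z)          0xffffffff

Answer: 9 steps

z: 0,0,0,0,0,0,0,0,0,0,0,0,0,0,0,0,0,0,0,0,0,0,0,0,0,0,0,0,0,0,0,0
x: 0,0,0,0,0,0,0,0,0,0,0,0,0,0,0,0,0,0,0,0,0,0,0,0,0,0,0,0,0,0,0,0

steps = 9; useful = 255; efficiency = 255/288 = 85/96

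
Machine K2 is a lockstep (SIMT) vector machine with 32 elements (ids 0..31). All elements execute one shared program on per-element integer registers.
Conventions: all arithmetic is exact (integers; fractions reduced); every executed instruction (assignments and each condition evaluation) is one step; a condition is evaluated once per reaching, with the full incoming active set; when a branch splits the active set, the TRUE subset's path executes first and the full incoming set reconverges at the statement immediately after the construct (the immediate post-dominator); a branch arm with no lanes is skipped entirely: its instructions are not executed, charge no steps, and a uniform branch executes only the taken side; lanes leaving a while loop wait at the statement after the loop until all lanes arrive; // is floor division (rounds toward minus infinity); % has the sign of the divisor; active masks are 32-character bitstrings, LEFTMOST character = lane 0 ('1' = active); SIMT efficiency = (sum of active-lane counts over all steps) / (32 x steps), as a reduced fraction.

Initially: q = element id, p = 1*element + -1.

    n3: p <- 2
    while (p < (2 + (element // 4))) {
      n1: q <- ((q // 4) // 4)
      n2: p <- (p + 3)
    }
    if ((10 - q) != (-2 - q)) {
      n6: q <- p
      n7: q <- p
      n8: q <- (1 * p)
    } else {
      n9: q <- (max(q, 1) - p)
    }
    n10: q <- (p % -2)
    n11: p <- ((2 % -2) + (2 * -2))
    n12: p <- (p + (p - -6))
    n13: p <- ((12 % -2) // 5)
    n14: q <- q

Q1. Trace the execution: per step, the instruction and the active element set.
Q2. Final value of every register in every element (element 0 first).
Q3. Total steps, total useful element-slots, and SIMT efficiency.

step 0: p <- 2                       11111111111111111111111111111111
step 1: eval (p < (2 + (element // 4))) 11111111111111111111111111111111
step 2: q <- ((q // 4) // 4)         00001111111111111111111111111111
step 3: p <- (p + 3)                 00001111111111111111111111111111
step 4: eval (p < (2 + (element // 4))) 00001111111111111111111111111111
step 5: q <- ((q // 4) // 4)         00000000000000001111111111111111
step 6: p <- (p + 3)                 00000000000000001111111111111111
step 7: eval (p < (2 + (element // 4))) 00000000000000001111111111111111
step 8: q <- ((q // 4) // 4)         00000000000000000000000000001111
step 9: p <- (p + 3)                 00000000000000000000000000001111
step 10: eval (p < (2 + (element // 4))) 00000000000000000000000000001111
step 11: eval ((10 - q) != (-2 - q))  11111111111111111111111111111111
step 12: q <- p                       11111111111111111111111111111111
step 13: q <- p                       11111111111111111111111111111111
step 14: q <- (1 * p)                 11111111111111111111111111111111
step 15: q <- (p % -2)                11111111111111111111111111111111
step 16: p <- ((2 % -2) + (2 * -2))   11111111111111111111111111111111
step 17: p <- (p + (p - -6))          11111111111111111111111111111111
step 18: p <- ((12 % -2) // 5)        11111111111111111111111111111111
step 19: q <- q                       11111111111111111111111111111111

Answer: 20 steps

q: 0,0,0,0,-1,-1,-1,-1,-1,-1,-1,-1,-1,-1,-1,-1,0,0,0,0,0,0,0,0,0,0,0,0,-1,-1,-1,-1
p: 0,0,0,0,0,0,0,0,0,0,0,0,0,0,0,0,0,0,0,0,0,0,0,0,0,0,0,0,0,0,0,0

steps = 20; useful = 496; efficiency = 496/640 = 31/40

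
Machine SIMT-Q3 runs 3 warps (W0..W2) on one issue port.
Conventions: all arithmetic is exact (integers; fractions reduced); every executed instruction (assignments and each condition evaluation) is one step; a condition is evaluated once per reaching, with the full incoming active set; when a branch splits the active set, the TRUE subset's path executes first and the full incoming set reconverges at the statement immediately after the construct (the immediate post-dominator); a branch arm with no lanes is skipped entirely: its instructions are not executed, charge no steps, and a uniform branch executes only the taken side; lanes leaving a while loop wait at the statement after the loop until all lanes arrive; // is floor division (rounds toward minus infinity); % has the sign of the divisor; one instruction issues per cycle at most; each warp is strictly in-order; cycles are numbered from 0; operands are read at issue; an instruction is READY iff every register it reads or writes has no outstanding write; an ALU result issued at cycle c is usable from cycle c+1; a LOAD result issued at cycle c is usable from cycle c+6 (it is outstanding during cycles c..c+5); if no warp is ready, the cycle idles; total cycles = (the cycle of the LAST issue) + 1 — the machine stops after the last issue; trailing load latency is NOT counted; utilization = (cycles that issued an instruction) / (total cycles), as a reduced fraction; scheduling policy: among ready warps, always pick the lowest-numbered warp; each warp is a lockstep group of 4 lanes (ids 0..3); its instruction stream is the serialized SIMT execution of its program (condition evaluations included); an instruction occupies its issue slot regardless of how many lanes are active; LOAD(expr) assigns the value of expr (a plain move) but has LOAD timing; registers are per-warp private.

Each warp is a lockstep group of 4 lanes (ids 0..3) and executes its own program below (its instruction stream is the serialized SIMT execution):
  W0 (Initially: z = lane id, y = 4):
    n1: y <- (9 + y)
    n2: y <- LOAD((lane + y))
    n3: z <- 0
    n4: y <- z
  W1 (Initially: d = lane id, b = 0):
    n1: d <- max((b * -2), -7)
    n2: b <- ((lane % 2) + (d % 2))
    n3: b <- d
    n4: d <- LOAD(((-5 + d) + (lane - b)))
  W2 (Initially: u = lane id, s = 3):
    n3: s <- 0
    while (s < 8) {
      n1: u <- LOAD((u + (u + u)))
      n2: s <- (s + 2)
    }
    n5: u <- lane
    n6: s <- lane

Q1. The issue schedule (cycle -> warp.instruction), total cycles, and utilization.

cycle 0: W0.I0
cycle 1: W0.I1
cycle 2: W0.I2
cycle 3: W1.I0
cycle 4: W1.I1
cycle 5: W1.I2
cycle 6: W1.I3
cycle 7: W0.I3
cycle 8: W2.I0
cycle 9: W2.I1
cycle 10: W2.I2
cycle 11: W2.I3
cycle 12: W2.I4
cycle 13: idle
cycle 14: idle
cycle 15: idle
cycle 16: W2.I5
cycle 17: W2.I6
cycle 18: W2.I7
cycle 19: idle
cycle 20: idle
cycle 21: idle
cycle 22: W2.I8
cycle 23: W2.I9
cycle 24: W2.I10
cycle 25: idle
cycle 26: idle
cycle 27: idle
cycle 28: W2.I11
cycle 29: W2.I12
cycle 30: W2.I13
cycle 31: idle
cycle 32: idle
cycle 33: idle
cycle 34: W2.I14
cycle 35: W2.I15

Answer: 36 cycles, utilization 2/3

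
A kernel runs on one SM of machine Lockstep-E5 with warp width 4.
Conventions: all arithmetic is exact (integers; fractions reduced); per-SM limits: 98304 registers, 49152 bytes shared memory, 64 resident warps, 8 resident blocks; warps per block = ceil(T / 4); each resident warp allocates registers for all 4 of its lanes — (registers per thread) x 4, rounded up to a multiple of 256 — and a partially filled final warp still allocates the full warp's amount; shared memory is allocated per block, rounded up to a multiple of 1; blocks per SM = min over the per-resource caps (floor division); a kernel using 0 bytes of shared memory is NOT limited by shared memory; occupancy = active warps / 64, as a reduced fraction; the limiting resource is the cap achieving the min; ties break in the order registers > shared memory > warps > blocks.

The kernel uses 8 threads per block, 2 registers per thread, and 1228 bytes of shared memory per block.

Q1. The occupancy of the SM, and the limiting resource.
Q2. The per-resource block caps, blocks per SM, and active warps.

Answer: occupancy 1/4, limited by blocks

registers: 192 blocks
shared memory: 40 blocks
warps: 32 blocks
blocks: 8 blocks

Answer: 8 blocks, 16 active warps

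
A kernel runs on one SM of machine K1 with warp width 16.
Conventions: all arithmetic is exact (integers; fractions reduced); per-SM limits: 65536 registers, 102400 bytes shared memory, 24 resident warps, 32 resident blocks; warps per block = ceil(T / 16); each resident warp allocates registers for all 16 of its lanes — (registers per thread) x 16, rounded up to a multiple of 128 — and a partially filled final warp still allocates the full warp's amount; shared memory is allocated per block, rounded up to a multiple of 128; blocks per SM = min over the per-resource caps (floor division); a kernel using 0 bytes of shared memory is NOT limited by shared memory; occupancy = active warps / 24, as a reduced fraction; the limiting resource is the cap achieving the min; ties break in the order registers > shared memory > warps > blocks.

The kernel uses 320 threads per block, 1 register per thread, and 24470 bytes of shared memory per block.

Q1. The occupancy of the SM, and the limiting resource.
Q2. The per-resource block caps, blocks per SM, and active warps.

Answer: occupancy 5/6, limited by warps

registers: 25 blocks
shared memory: 4 blocks
warps: 1 block
blocks: 32 blocks

Answer: 1 block, 20 active warps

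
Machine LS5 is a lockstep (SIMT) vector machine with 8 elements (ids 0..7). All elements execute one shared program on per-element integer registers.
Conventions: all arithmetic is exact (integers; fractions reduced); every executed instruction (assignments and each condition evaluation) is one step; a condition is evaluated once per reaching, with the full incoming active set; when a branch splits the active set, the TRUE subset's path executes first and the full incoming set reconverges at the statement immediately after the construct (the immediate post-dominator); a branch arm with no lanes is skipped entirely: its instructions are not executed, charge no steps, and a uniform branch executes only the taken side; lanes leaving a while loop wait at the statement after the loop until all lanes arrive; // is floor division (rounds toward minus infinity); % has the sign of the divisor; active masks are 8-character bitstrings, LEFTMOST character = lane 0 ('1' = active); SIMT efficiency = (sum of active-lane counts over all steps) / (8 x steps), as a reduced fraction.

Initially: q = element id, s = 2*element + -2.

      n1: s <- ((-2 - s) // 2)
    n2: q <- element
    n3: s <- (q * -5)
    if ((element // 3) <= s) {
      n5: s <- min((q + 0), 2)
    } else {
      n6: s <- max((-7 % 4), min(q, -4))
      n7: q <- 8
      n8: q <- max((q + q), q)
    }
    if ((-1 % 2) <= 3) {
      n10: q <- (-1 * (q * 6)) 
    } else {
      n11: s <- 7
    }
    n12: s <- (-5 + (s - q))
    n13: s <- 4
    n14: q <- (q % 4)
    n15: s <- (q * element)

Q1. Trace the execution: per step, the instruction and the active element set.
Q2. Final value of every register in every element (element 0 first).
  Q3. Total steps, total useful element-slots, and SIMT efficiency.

step 0: s <- ((-2 - s) // 2)         11111111
step 1: q <- element                 11111111
step 2: s <- (q * -5)                11111111
step 3: eval ((element // 3) <= s)   11111111
step 4: s <- min((q + 0), 2)         10000000
step 5: s <- max((-7 % 4), min(q, -4)) 01111111
step 6: q <- 8                       01111111
step 7: q <- max((q + q), q)         01111111
step 8: eval ((-1 % 2) <= 3)         11111111
step 9: q <- (-1 * (q * 6))          11111111
step 10: s <- (-5 + (s - q))          11111111
step 11: s <- 4                       11111111
step 12: q <- (q % 4)                 11111111
step 13: s <- (q * element)           11111111

Answer: 14 steps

q: 0,0,0,0,0,0,0,0
s: 0,0,0,0,0,0,0,0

steps = 14; useful = 102; efficiency = 102/112 = 51/56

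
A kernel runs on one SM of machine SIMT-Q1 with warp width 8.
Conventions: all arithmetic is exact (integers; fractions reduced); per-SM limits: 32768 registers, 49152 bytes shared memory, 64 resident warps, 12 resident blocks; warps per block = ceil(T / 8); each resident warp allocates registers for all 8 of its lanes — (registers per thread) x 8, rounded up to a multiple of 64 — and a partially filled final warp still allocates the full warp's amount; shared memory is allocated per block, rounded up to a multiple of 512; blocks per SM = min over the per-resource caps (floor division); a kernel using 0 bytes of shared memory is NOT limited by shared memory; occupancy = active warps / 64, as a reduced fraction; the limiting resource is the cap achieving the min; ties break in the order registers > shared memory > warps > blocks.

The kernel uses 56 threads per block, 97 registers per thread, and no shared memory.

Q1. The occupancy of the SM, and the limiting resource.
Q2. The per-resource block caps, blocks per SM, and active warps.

Answer: occupancy 35/64, limited by registers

registers: 5 blocks
shared memory: no limit (kernel uses none)
warps: 9 blocks
blocks: 12 blocks

Answer: 5 blocks, 35 active warps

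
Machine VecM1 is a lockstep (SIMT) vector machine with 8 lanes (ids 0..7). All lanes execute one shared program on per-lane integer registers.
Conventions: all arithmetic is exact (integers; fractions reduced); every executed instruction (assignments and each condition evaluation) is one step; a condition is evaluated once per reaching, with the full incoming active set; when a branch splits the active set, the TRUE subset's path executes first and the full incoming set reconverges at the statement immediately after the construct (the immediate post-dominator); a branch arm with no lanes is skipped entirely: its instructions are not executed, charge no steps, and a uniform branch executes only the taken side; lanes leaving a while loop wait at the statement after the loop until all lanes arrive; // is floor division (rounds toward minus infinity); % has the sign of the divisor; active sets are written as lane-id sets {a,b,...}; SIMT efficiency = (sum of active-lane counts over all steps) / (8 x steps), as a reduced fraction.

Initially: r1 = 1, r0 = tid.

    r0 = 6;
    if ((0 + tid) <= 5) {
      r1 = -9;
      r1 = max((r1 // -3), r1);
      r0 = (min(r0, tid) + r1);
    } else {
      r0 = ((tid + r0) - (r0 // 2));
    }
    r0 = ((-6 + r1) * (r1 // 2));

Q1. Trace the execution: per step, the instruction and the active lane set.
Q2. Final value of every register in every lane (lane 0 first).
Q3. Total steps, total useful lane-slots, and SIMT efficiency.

step 0: r0 <- 6                      {0,1,2,3,4,5,6,7}
step 1: eval ((0 + tid) <= 5)        {0,1,2,3,4,5,6,7}
step 2: r1 <- -9                     {0,1,2,3,4,5}
step 3: r1 <- max((r1 // -3), r1)    {0,1,2,3,4,5}
step 4: r0 <- (min(r0, tid) + r1)    {0,1,2,3,4,5}
step 5: r0 <- ((tid + r0) - (r0 // 2)) {6,7}
step 6: r0 <- ((-6 + r1) * (r1 // 2)) {0,1,2,3,4,5,6,7}

Answer: 7 steps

r1: 3,3,3,3,3,3,1,1
r0: -3,-3,-3,-3,-3,-3,0,0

steps = 7; useful = 44; efficiency = 44/56 = 11/14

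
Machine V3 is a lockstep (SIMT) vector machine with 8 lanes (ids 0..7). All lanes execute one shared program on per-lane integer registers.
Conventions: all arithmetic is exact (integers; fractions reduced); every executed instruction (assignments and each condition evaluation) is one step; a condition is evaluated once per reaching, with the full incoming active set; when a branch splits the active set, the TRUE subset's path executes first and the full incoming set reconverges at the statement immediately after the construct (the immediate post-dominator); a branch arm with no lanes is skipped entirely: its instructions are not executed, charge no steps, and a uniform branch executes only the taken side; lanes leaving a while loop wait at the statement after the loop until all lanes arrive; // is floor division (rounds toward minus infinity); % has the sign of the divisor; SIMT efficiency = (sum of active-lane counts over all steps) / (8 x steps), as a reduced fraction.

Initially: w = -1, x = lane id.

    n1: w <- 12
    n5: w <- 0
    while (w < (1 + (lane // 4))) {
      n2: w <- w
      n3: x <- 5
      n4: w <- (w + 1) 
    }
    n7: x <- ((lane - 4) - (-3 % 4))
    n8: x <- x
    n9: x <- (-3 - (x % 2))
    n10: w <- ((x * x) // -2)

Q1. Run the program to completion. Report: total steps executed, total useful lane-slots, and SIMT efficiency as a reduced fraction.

Answer: 15 steps, 104 useful, 13/15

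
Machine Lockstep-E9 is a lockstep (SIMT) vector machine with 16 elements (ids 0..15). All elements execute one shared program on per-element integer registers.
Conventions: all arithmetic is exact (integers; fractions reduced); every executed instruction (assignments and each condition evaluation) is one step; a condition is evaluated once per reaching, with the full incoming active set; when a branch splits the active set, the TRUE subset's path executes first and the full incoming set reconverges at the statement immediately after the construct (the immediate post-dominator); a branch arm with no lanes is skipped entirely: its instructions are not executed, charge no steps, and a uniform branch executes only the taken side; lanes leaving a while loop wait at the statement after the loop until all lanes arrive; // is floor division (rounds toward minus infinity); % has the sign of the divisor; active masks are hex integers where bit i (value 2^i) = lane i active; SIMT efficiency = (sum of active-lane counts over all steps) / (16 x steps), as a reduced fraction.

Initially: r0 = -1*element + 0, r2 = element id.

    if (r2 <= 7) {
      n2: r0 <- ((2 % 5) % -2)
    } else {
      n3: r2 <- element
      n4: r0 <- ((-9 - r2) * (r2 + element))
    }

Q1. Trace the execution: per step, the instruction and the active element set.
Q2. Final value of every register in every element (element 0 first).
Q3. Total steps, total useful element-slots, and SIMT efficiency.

step 0: eval (r2 <= 7)               0xffff
step 1: r0 <- ((2 % 5) % -2)         0x00ff
step 2: r2 <- element                0xff00
step 3: r0 <- ((-9 - r2) * (r2 + element)) 0xff00

Answer: 4 steps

r0: 0,0,0,0,0,0,0,0,-272,-324,-380,-440,-504,-572,-644,-720
r2: 0,1,2,3,4,5,6,7,8,9,10,11,12,13,14,15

steps = 4; useful = 40; efficiency = 40/64 = 5/8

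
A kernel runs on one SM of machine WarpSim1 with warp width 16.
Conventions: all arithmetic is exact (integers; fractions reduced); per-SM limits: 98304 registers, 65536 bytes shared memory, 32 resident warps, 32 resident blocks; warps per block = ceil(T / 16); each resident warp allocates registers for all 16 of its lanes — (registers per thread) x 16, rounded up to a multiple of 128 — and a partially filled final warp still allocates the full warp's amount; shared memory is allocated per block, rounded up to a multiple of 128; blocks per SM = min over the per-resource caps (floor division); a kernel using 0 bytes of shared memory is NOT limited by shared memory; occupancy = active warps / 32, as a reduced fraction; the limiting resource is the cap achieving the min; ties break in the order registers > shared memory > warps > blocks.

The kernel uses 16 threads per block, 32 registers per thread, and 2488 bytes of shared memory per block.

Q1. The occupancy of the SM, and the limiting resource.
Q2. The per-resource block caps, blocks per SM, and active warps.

Answer: occupancy 25/32, limited by shared memory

registers: 192 blocks
shared memory: 25 blocks
warps: 32 blocks
blocks: 32 blocks

Answer: 25 blocks, 25 active warps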